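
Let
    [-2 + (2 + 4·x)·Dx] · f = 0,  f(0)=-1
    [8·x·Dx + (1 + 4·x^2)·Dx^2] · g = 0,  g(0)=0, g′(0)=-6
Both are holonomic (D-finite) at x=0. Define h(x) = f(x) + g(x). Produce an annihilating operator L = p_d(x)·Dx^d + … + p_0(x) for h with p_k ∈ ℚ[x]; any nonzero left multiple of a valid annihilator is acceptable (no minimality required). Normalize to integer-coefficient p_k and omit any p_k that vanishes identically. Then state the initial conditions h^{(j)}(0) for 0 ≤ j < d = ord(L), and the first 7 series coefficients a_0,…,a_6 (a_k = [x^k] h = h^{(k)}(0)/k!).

L = (-8 - 40·x + 96·x^2 + 96·x^3)·Dx + (-11 - 32·x + 40·x^2 + 384·x^3 + 336·x^4)·Dx^2 + (-1 + 6·x + 24·x^2 + 48·x^3 + 112·x^4 + 96·x^5)·Dx^3  (order 3).
h: a_k = -1, -7, 1/2, 15/2, 5/8, -803/40, 21/16, …
ICs: h(0) = -1, h′(0) = -7, h′′(0) = 1.

f: a_k = -1, -1, 1/2, -1/2, 5/8, -7/8, 21/16, …
g: a_k = 0, -6, 0, 8, 0, -96/5, 0, …
Weyl lclm of L_f,L_g ⇒ L₀ (ord ≤ 3).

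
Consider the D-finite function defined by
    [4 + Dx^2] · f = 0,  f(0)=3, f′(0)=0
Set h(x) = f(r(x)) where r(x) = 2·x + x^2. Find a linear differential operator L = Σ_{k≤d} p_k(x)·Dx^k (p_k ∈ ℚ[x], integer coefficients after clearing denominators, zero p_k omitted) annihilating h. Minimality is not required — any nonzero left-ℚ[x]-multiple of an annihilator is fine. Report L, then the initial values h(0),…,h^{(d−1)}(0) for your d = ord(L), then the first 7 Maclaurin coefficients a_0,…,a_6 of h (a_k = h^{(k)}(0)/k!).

f: a_k = 3, 0, -6, 0, 2, 0, -4/15, …
Substitute x→r, Dx→(1/r')Dx; clear ⇒ L₀.
L = (16 + 48·x + 48·x^2 + 16·x^3) - Dx + (1 + x)·Dx^2  (order 2).
h: a_k = 3, 0, -24, -24, 26, 64, 464/15, …
ICs: h(0) = 3, h′(0) = 0.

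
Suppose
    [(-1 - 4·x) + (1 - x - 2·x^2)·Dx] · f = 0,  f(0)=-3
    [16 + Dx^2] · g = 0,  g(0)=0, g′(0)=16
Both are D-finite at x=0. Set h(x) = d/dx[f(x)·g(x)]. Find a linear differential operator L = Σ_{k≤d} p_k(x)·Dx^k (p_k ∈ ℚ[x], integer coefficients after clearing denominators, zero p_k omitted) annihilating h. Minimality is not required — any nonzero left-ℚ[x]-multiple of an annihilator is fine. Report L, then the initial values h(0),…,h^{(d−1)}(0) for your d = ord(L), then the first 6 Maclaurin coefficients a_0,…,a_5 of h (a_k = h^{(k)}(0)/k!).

f: a_k = -3, -3, -9, -15, -33, -63, …
g: a_k = 0, 16, 0, -128/3, 0, 512/15, …
Product ⇒ symmetric product L₀, ord ≤ 2.
h=h₀': d/dx-closure on L₀ ⇒ L.
L = (4 - 128·x - 192·x^2 + 256·x^3 + 256·x^4) + (-5 - 12·x + 48·x^2 + 64·x^3)·Dx + (3 - 7·x - 10·x^2 + 16·x^3 + 16·x^4)·Dx^2  (order 2).
h: a_k = -48, -96, -48, -448, -1232, -14112/5, …
ICs: h(0) = -48, h′(0) = -96.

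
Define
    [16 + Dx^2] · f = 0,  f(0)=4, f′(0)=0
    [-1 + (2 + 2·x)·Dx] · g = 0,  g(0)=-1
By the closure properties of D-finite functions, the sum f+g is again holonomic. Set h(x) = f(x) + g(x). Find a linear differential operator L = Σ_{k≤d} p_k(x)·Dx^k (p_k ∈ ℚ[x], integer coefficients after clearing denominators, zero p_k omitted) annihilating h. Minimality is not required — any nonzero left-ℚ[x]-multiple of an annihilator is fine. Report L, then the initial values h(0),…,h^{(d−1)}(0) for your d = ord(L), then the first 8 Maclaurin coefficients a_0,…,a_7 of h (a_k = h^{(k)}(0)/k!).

f: a_k = 4, 0, -32, 0, 128/3, 0, -1024/45, 0, …
g: a_k = -1, -1/2, 1/8, -1/16, 5/128, -7/256, 21/1024, -33/2048, …
f+g: L₀ = lclm(L_f,L_g), ord ≤ 2+1.
L = (-1072 - 2048·x - 1024·x^2) + (2016 + 6112·x + 6144·x^2 + 2048·x^3)·Dx + (-67 - 128·x - 64·x^2)·Dx^2 + (126 + 382·x + 384·x^2 + 128·x^3)·Dx^3  (order 3).
h: a_k = 3, -1/2, -255/8, -1/16, 16399/384, -7/256, -1047631/46080, -33/2048, …
ICs: h(0) = 3, h′(0) = -1/2, h′′(0) = -255/4.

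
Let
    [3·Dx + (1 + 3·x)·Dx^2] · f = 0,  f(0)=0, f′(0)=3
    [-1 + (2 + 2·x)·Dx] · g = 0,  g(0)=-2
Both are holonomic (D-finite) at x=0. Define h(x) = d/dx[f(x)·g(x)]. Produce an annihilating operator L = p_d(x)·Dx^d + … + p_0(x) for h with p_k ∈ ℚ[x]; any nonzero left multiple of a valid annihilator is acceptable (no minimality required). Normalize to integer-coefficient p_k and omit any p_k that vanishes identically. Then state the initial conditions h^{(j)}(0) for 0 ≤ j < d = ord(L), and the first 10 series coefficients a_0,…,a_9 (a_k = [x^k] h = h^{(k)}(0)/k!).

f: a_k = 0, 3, -9/2, 9, -81/4, 243/5, -243/2, 2187/7, -6561/8, 2187, …
g: a_k = -2, -1, 1/4, -1/8, 5/64, -7/128, 21/512, -33/1024, 429/16384, -715/32768, …
L₀ := L_f ⊗_s L_g (sym. prod.), ord ≤ 2.
Differentiate: ansatz ord ≤ ord L₀ ⇒ L.
L = (-13 - 6·x + 3·x^2) + (-32 - 56·x + 24·x^3)·Dx + (-4 - 16·x - 8·x^2 + 16·x^3 + 12·x^4)·Dx^2  (order 2).
h: a_k = -6, 12, -153/4, 120, -23649/64, 180189/160, -8737857/2560, 11549583/1120, -3566309391/114688, 5370415431/57344, …
ICs: h(0) = -6, h′(0) = 12.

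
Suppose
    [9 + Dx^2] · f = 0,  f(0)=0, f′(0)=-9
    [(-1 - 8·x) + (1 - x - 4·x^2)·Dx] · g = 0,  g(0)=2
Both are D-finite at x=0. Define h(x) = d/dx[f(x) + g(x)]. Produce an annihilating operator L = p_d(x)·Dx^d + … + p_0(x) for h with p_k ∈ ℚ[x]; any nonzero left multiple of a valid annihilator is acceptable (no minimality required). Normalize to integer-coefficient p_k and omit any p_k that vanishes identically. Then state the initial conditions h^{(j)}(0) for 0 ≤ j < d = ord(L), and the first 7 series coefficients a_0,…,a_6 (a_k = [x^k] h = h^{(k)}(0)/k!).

L = (2358 + 13068·x + 57006·x^2 + 38520·x^3 + 83520·x^4 + 31104·x^5 + 41472·x^6) + (-189 - 1413·x + 1251·x^2 + 4203·x^3 + 5580·x^4 + 11952·x^5 + 12096·x^6 + 13824·x^7)·Dx + (262 + 1452·x + 6334·x^2 + 4280·x^3 + 9280·x^4 + 3456·x^5 + 4608·x^6)·Dx^2 + (-21 - 157·x + 139·x^2 + 467·x^3 + 620·x^4 + 1328·x^5 + 1344·x^6 + 1536·x^7)·Dx^3  (order 3).
h: a_k = -7, 20, 189/2, 232, 4957/8, 2172, 494649/80, …
ICs: h(0) = -7, h′(0) = 20, h′′(0) = 189.

f: a_k = 0, -9, 0, 27/2, 0, -243/40, 0, …
g: a_k = 2, 2, 10, 18, 58, 130, 362, …
L₀ := lclm(L_f,L_g); ord L₀ ≤ 2+1.
h=h₀': d/dx-closure on L₀ ⇒ L.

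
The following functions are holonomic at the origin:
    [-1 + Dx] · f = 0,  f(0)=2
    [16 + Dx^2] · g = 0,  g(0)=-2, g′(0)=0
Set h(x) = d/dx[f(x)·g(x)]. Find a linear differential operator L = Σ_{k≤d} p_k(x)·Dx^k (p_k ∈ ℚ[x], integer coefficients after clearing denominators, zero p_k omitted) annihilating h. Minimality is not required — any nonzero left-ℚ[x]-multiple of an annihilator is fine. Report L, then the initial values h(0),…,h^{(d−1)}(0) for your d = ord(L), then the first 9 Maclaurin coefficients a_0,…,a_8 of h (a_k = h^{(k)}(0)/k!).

f: a_k = 2, 2, 1, 1/3, 1/12, 1/60, 1/360, 1/2520, 1/20160, …
g: a_k = -2, 0, 16, 0, -64/3, 0, 512/45, 0, -1024/315, …
Sym-product of L_f,L_g gives L₀ (≤ ord 2).
h₀' ⇒ L via d/dx closure of L₀.
L = 17 - 2·Dx + Dx^2  (order 2).
h: a_k = -4, 60, 94, -322/3, -1121/6, 33/2, 20047/180, 31679/1260, -277441/10080, …
ICs: h(0) = -4, h′(0) = 60.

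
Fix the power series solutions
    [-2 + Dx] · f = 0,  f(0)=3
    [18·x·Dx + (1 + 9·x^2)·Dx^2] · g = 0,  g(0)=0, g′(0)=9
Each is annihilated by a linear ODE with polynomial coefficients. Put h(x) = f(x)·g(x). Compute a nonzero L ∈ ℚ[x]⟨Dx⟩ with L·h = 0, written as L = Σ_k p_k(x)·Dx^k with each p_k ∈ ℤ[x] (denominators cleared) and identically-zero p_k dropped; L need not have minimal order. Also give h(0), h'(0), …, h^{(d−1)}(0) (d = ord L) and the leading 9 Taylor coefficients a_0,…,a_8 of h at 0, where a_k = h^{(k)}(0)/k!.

L = (4 - 36·x + 36·x^2) + (-4 + 18·x - 36·x^2)·Dx + (1 + 9·x^2)·Dx^2  (order 2).
h: a_k = 0, 27, 54, -27, -126, 1467/5, 774, -69603/35, -35430/7, …
ICs: h(0) = 0, h′(0) = 27.

f: a_k = 3, 6, 6, 4, 2, 4/5, 4/15, 8/105, 2/105, …
g: a_k = 0, 9, 0, -27, 0, 729/5, 0, -6561/7, 0, …
Sym-product of L_f,L_g gives L₀ (≤ ord 2).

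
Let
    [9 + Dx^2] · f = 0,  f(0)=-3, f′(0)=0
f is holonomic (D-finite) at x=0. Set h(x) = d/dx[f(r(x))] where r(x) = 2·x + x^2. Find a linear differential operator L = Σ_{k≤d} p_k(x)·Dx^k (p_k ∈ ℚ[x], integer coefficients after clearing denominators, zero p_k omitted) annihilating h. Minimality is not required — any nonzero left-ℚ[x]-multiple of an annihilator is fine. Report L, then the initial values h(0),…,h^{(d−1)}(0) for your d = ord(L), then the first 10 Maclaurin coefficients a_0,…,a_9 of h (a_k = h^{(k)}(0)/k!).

L = (39 + 144·x + 216·x^2 + 144·x^3 + 36·x^4) + (-3 - 3·x)·Dx + (1 + 2·x + x^2)·Dx^2  (order 2).
h: a_k = 0, 108, 162, -594, -1620, -1458/5, 17577/5, 166293/35, -4374/35, -449793/70, …
ICs: h(0) = 0, h′(0) = 108.

f: a_k = -3, 0, 27/2, 0, -81/8, 0, 243/80, 0, -2187/4480, 0, …
L₀ from L_f via x↦r, Dx↦r'^{-1}Dx.
Derive L from L₀ (diff closure).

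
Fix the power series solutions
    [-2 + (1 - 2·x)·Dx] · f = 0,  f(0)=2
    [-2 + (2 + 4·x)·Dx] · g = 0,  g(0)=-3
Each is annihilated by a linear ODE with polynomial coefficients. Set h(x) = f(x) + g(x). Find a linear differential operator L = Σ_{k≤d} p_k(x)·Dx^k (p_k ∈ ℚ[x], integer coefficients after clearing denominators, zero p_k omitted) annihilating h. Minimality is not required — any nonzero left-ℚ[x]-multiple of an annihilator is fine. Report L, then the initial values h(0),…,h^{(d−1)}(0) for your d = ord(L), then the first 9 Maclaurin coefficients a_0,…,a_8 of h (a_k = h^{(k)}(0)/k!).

L = (-10 - 12·x) + (9 + 28·x + 36·x^2)·Dx + (-1 - 6·x + 4·x^2 + 24·x^3)·Dx^2  (order 2).
h: a_k = -1, 1, 19/2, 29/2, 271/8, 491/8, 2111/16, 3997/16, 66823/128, …
ICs: h(0) = -1, h′(0) = 1.

f: a_k = 2, 4, 8, 16, 32, 64, 128, 256, 512, …
g: a_k = -3, -3, 3/2, -3/2, 15/8, -21/8, 63/16, -99/16, 1287/128, …
Weyl lclm of L_f,L_g ⇒ L₀ (ord ≤ 2).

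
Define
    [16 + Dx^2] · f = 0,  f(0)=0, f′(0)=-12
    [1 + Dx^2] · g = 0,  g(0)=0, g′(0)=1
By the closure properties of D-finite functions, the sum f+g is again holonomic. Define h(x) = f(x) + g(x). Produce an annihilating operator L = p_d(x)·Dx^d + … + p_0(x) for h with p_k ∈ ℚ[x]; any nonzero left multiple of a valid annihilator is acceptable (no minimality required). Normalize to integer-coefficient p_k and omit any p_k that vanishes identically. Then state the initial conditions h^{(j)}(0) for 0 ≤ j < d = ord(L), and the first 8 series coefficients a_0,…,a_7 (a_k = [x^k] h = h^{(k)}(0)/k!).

f: a_k = 0, -12, 0, 32, 0, -128/5, 0, 1024/105, …
g: a_k = 0, 1, 0, -1/6, 0, 1/120, 0, -1/5040, …
Sum ⇒ L₀ = lclm(L_f,L_g) in ℚ(x)⟨Dx⟩.
L = 16 + 17·Dx^2 + Dx^4  (order 4).
h: a_k = 0, -11, 0, 191/6, 0, -3071/120, 0, 49151/5040, …
ICs: h(0) = 0, h′(0) = -11, h′′(0) = 0, h′′′(0) = 191.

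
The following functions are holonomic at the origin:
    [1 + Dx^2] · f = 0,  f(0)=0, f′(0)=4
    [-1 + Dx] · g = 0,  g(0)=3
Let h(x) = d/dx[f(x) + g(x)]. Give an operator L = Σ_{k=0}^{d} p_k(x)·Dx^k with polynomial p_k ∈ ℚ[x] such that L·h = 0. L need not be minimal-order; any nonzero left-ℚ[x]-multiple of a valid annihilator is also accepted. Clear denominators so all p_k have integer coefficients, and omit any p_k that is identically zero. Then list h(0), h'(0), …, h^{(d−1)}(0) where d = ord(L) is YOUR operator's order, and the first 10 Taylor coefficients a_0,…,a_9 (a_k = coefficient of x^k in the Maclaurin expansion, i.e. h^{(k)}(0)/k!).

f: a_k = 0, 4, 0, -2/3, 0, 1/30, 0, -1/1260, 0, 1/90720, …
g: a_k = 3, 3, 3/2, 1/2, 1/8, 1/40, 1/240, 1/1680, 1/13440, 1/120960, …
h₀=f+g: left-lcm gives L₀, ord ≤ 3.
Differentiate: ansatz ord ≤ ord L₀ ⇒ L.
L = 1 - Dx + Dx^2 - Dx^3  (order 3).
h: a_k = 7, 3, -1/2, 1/2, 7/24, 1/40, -1/720, 1/1680, 1/5760, 1/120960, …
ICs: h(0) = 7, h′(0) = 3, h′′(0) = -1.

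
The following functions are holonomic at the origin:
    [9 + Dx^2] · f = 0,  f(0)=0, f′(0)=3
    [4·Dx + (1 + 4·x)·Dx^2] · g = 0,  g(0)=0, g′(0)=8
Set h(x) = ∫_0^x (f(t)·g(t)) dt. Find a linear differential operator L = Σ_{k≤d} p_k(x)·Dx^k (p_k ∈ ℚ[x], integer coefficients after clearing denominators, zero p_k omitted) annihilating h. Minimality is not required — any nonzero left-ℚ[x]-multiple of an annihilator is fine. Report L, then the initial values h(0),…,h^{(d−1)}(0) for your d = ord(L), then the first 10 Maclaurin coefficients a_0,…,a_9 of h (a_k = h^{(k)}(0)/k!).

f: a_k = 0, 3, 0, -9/2, 0, 81/40, 0, -243/560, 0, 243/4480, …
g: a_k = 0, 8, -16, 128/3, -128, 2048/5, -4096/3, 32768/7, -16384, 524288/9, …
L₀ := L_f ⊗_s L_g (sym. prod.), ord ≤ 4.
Integrate: L := L₀·Dx.
L = (-2043 - 1296·x + 44064·x^2 + 186624·x^3 + 186624·x^4)·Dx + (72 + 5472·x + 31104·x^2 + 41472·x^3)·Dx^2 + (-182 + 864·x + 12096·x^2 + 41472·x^3 + 41472·x^4)·Dx^3 + (8 + 608·x + 3456·x^2 + 4608·x^3)·Dx^4 + (5 + 112·x + 800·x^2 + 2304·x^3 + 2304·x^4)·Dx^5  (order 5).
h: a_k = 0, 0, 0, 8, -12, 92/5, -52, 1053/7, -8881/20, 286607/210, …
ICs: h(0) = 0, h′(0) = 0, h′′(0) = 0, h′′′(0) = 48, h′′′′(0) = -288.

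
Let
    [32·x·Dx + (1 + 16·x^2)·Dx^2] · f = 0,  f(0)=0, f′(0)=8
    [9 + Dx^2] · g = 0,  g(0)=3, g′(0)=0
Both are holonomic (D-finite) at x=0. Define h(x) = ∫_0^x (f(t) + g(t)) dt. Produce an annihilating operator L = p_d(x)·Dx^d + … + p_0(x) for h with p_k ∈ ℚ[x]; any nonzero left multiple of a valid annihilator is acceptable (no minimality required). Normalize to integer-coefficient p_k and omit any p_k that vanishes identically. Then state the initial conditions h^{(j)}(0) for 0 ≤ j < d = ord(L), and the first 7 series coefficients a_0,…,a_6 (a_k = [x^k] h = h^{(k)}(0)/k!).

L = (-52704·x + 967680·x^3 + 663552·x^5)·Dx^2 + (-207 + 13104·x^2 + 283392·x^4 + 331776·x^6)·Dx^3 + (-5856·x + 107520·x^3 + 73728·x^5)·Dx^4 + (-23 + 1456·x^2 + 31488·x^4 + 36864·x^6)·Dx^5  (order 5).
h: a_k = 0, 3, 4, -9/2, -32/3, 81/40, 1024/15, …
ICs: h(0) = 0, h′(0) = 3, h′′(0) = 8, h′′′(0) = -27, h′′′′(0) = -256.

f: a_k = 0, 8, 0, -128/3, 0, 2048/5, 0, …
g: a_k = 3, 0, -27/2, 0, 81/8, 0, -243/80, …
f+g: L₀ = lclm(L_f,L_g), ord ≤ 2+2.
h=∫₀ˣh₀: take L = L₀·Dx.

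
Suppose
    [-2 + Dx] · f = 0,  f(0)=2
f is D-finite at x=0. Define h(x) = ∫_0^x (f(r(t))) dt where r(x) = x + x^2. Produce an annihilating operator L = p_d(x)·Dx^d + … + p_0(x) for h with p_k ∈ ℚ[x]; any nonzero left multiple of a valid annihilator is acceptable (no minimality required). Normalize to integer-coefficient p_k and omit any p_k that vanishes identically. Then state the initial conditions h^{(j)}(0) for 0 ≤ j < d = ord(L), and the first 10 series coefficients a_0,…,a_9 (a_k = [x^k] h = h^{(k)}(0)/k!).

f: a_k = 2, 4, 4, 8/3, 4/3, 8/15, 8/45, 16/315, 4/315, 8/2835, …
f∘r: x↦r, Dx↦Dx/r' in L_f ⇒ L₀.
h=∫h₀ ⇒ L = L₀·Dx.
L = (-2 - 4·x)·Dx + Dx^2  (order 2).
h: a_k = 0, 2, 2, 8/3, 8/3, 8/3, 104/45, 608/315, 464/315, 3056/2835, …
ICs: h(0) = 0, h′(0) = 2.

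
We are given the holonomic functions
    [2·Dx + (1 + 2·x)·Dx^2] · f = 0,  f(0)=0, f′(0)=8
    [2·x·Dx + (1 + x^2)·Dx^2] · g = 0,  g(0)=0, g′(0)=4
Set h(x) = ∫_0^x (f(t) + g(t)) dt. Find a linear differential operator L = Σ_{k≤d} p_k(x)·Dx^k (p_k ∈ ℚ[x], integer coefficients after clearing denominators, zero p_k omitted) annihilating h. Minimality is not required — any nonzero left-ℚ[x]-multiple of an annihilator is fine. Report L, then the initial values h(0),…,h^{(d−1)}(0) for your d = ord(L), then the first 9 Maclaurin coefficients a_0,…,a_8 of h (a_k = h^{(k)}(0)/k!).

f: a_k = 0, 8, -8, 32/3, -16, 128/5, -128/3, 512/7, -128, …
g: a_k = 0, 4, 0, -4/3, 0, 4/5, 0, -4/7, 0, …
f+g: L₀ = lclm(L_f,L_g), ord ≤ 2+2.
∫: right-multiply L₀ by Dx.
L = (-2 - 12·x + 6·x^2 + 4·x^3)·Dx^2 + (-5 - 4·x - 9·x^2 + 12·x^3 + 8·x^4)·Dx^3 + (-1 - x + 2·x^2 + x^3 + 3·x^4 + 2·x^5)·Dx^4  (order 4).
h: a_k = 0, 0, 6, -8/3, 7/3, -16/5, 22/5, -128/21, 127/14, …
ICs: h(0) = 0, h′(0) = 0, h′′(0) = 12, h′′′(0) = -16.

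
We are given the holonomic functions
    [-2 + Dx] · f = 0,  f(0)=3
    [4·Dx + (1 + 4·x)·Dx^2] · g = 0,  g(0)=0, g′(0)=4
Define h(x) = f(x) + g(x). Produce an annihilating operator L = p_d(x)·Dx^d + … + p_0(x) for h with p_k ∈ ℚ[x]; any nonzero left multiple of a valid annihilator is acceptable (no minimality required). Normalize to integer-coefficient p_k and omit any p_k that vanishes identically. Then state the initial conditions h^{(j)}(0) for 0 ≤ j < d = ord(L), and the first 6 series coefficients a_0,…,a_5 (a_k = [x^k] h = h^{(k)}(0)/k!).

L = (-40 - 32·x)·Dx + (14 - 16·x - 32·x^2)·Dx^2 + (3 + 16·x + 16·x^2)·Dx^3  (order 3).
h: a_k = 3, 10, -2, 76/3, -62, 1028/5, …
ICs: h(0) = 3, h′(0) = 10, h′′(0) = -4.

f: a_k = 3, 6, 6, 4, 2, 4/5, …
g: a_k = 0, 4, -8, 64/3, -64, 1024/5, …
Weyl lclm of L_f,L_g ⇒ L₀ (ord ≤ 3).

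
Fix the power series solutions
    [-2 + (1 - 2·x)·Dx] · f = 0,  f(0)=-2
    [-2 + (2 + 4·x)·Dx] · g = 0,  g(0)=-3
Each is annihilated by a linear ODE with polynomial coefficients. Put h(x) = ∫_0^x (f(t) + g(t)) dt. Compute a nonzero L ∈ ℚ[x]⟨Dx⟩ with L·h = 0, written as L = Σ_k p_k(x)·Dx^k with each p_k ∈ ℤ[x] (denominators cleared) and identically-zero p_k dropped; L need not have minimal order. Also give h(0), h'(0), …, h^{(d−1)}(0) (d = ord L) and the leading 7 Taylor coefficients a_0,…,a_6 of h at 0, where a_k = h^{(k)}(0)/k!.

f: a_k = -2, -4, -8, -16, -32, -64, -128, …
g: a_k = -3, -3, 3/2, -3/2, 15/8, -21/8, 63/16, …
h₀=f+g: left-lcm gives L₀, ord ≤ 2.
∫: right-multiply L₀ by Dx.
L = (-10 - 12·x)·Dx + (9 + 28·x + 36·x^2)·Dx^2 + (-1 - 6·x + 4·x^2 + 24·x^3)·Dx^3  (order 3).
h: a_k = 0, -5, -7/2, -13/6, -35/8, -241/40, -533/48, …
ICs: h(0) = 0, h′(0) = -5, h′′(0) = -7.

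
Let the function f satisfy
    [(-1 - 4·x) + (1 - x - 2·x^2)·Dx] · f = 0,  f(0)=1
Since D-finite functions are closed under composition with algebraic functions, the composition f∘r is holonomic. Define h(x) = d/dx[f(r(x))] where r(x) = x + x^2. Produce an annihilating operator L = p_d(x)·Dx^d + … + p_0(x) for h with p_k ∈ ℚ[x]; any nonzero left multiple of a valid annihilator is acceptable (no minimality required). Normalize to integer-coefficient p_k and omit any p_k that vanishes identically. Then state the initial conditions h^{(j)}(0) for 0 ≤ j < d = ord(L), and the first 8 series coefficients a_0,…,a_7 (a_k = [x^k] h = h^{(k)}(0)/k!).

L = (8 + 10·x + 30·x^2 + 40·x^3 + 20·x^4) + (-1 - x + 5·x^2 + 10·x^3 + 10·x^4 + 4·x^5)·Dx  (order 1).
h: a_k = 1, 8, 33, 116, 400, 1314, 4179, 13056, …
ICs: h(0) = 1.

f: a_k = 1, 1, 3, 5, 11, 21, 43, 85, …
h₀=f(r): pull back L_f along r ⇒ L₀.
Differentiate: ansatz ord ≤ ord L₀ ⇒ L.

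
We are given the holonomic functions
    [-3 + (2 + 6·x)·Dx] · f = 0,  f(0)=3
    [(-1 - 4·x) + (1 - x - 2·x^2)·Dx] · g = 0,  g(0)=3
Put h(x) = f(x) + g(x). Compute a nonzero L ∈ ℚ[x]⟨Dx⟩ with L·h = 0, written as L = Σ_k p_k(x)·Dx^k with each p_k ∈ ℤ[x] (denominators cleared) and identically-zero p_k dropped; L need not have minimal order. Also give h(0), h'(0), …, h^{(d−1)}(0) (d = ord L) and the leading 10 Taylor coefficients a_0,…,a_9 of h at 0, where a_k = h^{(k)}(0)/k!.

L = (45 + 207·x + 306·x^2 + 360·x^3) + (-33 - 174·x - 573·x^2 - 1044·x^3 - 900·x^4)·Dx + (-2 + 30·x + 138·x^2 - 38·x^3 - 504·x^4 - 360·x^5)·Dx^2  (order 2).
h: a_k = 6, 15/2, 45/8, 321/16, 3009/128, 21231/256, 86169/1024, 738753/2048, 8365977/32768, 109263363/65536, …
ICs: h(0) = 6, h′(0) = 15/2.

f: a_k = 3, 9/2, -27/8, 81/16, -1215/128, 5103/256, -45927/1024, 216513/2048, -8444007/32768, 42220035/65536, …
g: a_k = 3, 3, 9, 15, 33, 63, 129, 255, 513, 1023, …
L₀ := lclm(L_f,L_g); ord L₀ ≤ 1+1.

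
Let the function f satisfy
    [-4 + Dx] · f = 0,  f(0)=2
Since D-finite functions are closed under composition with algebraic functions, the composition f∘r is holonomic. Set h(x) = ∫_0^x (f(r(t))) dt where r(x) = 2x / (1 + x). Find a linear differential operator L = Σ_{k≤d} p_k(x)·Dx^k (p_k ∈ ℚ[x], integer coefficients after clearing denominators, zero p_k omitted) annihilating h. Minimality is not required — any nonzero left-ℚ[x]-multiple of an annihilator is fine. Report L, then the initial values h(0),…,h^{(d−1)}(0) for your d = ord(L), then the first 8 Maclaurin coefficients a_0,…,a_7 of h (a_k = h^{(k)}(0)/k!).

L = -8·Dx + (1 + 2·x + x^2)·Dx^2  (order 2).
h: a_k = 0, 2, 8, 16, 44/3, 16/15, -88/15, 368/315, …
ICs: h(0) = 0, h′(0) = 2.

f: a_k = 2, 8, 16, 64/3, 64/3, 256/15, 512/45, 2048/315, …
L₀ from L_f via x↦r, Dx↦r'^{-1}Dx.
h=∫₀ˣh₀: take L = L₀·Dx.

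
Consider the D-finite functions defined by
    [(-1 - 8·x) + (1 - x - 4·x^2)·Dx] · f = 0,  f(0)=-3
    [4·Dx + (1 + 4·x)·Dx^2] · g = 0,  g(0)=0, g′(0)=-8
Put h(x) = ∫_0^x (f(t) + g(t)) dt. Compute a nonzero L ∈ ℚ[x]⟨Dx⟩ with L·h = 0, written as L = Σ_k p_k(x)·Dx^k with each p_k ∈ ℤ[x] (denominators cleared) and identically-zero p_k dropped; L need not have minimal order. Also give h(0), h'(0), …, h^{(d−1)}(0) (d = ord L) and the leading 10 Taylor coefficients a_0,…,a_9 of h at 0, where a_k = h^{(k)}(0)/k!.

f: a_k = -3, -3, -15, -27, -87, -195, -543, -1323, -3495, -8787, …
g: a_k = 0, -8, 16, -128/3, 128, -2048/5, 4096/3, -32768/7, 16384, -524288/9, …
L₀ := lclm(L_f,L_g); ord L₀ ≤ 1+2.
h=∫₀ˣh₀: take L = L₀·Dx.
L = (268 + 1616·x + 5504·x^2 + 4608·x^3 + 6144·x^4)·Dx^2 + (11 + 360·x + 3008·x^2 + 7680·x^3 + 9472·x^4 + 10240·x^5)·Dx^3 + (-7 - 67·x - 154·x^2 + 136·x^3 + 928·x^4 + 2176·x^5 + 2048·x^6)·Dx^4  (order 4).
h: a_k = 0, -3, -11/2, 1/3, -209/12, 41/5, -3023/30, 2467/21, -42029/56, 12889/9, …
ICs: h(0) = 0, h′(0) = -3, h′′(0) = -11, h′′′(0) = 2.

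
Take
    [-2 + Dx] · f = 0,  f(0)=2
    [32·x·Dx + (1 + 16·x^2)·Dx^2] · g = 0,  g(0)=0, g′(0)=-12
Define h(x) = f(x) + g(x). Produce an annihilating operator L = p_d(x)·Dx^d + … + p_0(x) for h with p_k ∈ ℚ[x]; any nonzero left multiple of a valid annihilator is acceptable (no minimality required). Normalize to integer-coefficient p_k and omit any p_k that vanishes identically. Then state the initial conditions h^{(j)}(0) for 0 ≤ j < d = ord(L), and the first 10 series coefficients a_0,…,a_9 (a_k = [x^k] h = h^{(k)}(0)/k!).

L = (32 - 64·x - 1536·x^2 - 1024·x^3)·Dx + (-18 + 704·x^2 - 512·x^4)·Dx^2 + (1 + 16·x + 32·x^2 + 256·x^3 + 256·x^4)·Dx^3  (order 3).
h: a_k = 2, -8, 4, 200/3, 4/3, -9208/15, 8/45, 2211856/315, 4/315, -247726072/2835, …
ICs: h(0) = 2, h′(0) = -8, h′′(0) = 8.

f: a_k = 2, 4, 4, 8/3, 4/3, 8/15, 8/45, 16/315, 4/315, 8/2835, …
g: a_k = 0, -12, 0, 64, 0, -3072/5, 0, 49152/7, 0, -262144/3, …
h₀=f+g: left-lcm gives L₀, ord ≤ 3.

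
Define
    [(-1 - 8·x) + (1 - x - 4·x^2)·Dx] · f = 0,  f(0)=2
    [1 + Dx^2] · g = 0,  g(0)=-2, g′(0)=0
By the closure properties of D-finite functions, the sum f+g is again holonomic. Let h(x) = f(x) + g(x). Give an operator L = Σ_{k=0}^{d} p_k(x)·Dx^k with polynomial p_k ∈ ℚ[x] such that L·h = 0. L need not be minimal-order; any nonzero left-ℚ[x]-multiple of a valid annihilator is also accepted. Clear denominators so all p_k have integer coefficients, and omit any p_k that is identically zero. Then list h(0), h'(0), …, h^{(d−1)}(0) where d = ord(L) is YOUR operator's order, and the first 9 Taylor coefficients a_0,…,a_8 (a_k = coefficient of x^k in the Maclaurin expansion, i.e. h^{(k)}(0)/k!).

L = (55 + 486·x + 553·x^2 + 1488·x^3 + 80·x^4 + 128·x^5) + (-11 - 11·x - 23·x^2 + 169·x^3 + 348·x^4 + 48·x^5 + 64·x^6)·Dx + (55 + 486·x + 553·x^2 + 1488·x^3 + 80·x^4 + 128·x^5)·Dx^2 + (-11 - 11·x - 23·x^2 + 169·x^3 + 348·x^4 + 48·x^5 + 64·x^6)·Dx^3  (order 3).
h: a_k = 0, 2, 11, 18, 695/12, 130, 130321/360, 882, 46972799/20160, …
ICs: h(0) = 0, h′(0) = 2, h′′(0) = 22.

f: a_k = 2, 2, 10, 18, 58, 130, 362, 882, 2330, …
g: a_k = -2, 0, 1, 0, -1/12, 0, 1/360, 0, -1/20160, …
h₀=f+g: left-lcm gives L₀, ord ≤ 3.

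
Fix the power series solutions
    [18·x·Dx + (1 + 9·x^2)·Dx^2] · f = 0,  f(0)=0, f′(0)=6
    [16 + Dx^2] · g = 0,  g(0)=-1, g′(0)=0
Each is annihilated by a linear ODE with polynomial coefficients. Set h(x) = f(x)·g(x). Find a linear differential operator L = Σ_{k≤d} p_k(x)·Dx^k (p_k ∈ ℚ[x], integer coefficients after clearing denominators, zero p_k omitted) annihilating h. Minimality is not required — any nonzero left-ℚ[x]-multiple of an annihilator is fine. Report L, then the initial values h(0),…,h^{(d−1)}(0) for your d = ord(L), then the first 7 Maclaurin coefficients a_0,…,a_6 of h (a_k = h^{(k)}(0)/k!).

L = (20800 + 494784·x^2 + 2923776·x^4 + 11943936·x^6 + 26873856·x^8) + (19584·x + 342144·x^3 + 2239488·x^5 + 6718464·x^7)·Dx + (1700 + 42732·x^2 + 318816·x^4 + 1492992·x^6 + 3359232·x^8)·Dx^2 + (1224·x + 21384·x^3 + 139968·x^5 + 419904·x^7)·Dx^3 + (25 + 738·x^2 + 8505·x^4 + 46656·x^6 + 104976·x^8)·Dx^4  (order 4).
h: a_k = 0, -6, 0, 66, 0, -1526/5, 0, …
ICs: h(0) = 0, h′(0) = -6, h′′(0) = 0, h′′′(0) = 396.

f: a_k = 0, 6, 0, -18, 0, 486/5, 0, …
g: a_k = -1, 0, 8, 0, -32/3, 0, 256/45, …
f·g: L₀ = L_f ⊗_s L_g, ord ≤ 2·2.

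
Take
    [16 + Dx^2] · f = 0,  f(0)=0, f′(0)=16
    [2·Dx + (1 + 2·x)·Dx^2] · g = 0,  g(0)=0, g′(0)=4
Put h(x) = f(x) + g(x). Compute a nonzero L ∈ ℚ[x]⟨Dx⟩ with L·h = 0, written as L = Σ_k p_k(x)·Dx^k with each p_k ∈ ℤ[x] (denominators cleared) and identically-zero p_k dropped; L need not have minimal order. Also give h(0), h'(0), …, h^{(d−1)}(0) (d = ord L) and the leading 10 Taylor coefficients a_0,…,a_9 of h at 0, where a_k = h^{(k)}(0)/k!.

L = (160 + 256·x + 256·x^2)·Dx + (48 + 224·x + 384·x^2 + 256·x^3)·Dx^2 + (10 + 16·x + 16·x^2)·Dx^3 + (3 + 14·x + 24·x^2 + 16·x^3)·Dx^4  (order 4).
h: a_k = 0, 20, -4, -112/3, -8, 704/15, -64/3, 7424/315, -64, 330752/2835, …
ICs: h(0) = 0, h′(0) = 20, h′′(0) = -8, h′′′(0) = -224.

f: a_k = 0, 16, 0, -128/3, 0, 512/15, 0, -4096/315, 0, 8192/2835, …
g: a_k = 0, 4, -4, 16/3, -8, 64/5, -64/3, 256/7, -64, 1024/9, …
f+g: L₀ = lclm(L_f,L_g), ord ≤ 2+2.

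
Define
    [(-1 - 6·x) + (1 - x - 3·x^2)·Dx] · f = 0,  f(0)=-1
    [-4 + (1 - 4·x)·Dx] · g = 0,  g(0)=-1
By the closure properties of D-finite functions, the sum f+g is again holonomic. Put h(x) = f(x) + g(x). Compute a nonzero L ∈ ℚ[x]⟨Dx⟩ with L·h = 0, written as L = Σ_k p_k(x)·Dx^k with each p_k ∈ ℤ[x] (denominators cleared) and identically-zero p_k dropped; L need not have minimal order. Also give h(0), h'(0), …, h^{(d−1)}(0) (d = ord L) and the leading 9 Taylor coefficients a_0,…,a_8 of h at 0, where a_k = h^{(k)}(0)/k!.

L = (-72·x + 72·x^2 - 96·x^3) + (8 - 6·x - 66·x^2 + 112·x^3 - 192·x^4)·Dx + (-1 + 7·x - 15·x^2 + 10·x^3 + 20·x^4 - 48·x^5)·Dx^2  (order 2).
h: a_k = -2, -5, -20, -71, -275, -1064, -4193, -16601, -66044, …
ICs: h(0) = -2, h′(0) = -5.

f: a_k = -1, -1, -4, -7, -19, -40, -97, -217, -508, …
g: a_k = -1, -4, -16, -64, -256, -1024, -4096, -16384, -65536, …
L₀ := lclm(L_f,L_g); ord L₀ ≤ 1+1.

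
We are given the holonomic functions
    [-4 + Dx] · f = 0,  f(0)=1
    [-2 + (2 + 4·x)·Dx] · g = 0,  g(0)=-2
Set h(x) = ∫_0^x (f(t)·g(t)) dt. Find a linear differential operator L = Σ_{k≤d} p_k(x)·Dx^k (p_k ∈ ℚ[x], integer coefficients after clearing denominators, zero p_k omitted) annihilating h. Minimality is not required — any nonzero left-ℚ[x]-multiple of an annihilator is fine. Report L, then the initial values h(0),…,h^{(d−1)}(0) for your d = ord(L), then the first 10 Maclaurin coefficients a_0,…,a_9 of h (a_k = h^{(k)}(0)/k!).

L = (-5 - 8·x)·Dx + (1 + 2·x)·Dx^2  (order 2).
h: a_k = 0, -2, -5, -23/3, -103/12, -449/60, -1949/360, -1643/504, -36047/20160, -135617/181440, …
ICs: h(0) = 0, h′(0) = -2.

f: a_k = 1, 4, 8, 32/3, 32/3, 128/15, 256/45, 1024/315, 512/315, 2048/2835, …
g: a_k = -2, -2, 1, -1, 5/4, -7/4, 21/8, -33/8, 429/64, -715/64, …
L₀ := L_f ⊗_s L_g (sym. prod.), ord ≤ 1.
Integrate: L := L₀·Dx.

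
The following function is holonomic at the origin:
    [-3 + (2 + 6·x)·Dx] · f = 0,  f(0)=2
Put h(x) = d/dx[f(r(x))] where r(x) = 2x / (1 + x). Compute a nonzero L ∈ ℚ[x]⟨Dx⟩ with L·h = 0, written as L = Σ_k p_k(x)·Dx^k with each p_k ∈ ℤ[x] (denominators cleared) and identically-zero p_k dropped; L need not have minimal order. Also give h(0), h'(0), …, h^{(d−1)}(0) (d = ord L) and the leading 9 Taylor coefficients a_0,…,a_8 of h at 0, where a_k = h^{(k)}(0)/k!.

f: a_k = 2, 3, -9/4, 27/8, -405/64, 1701/128, -15309/512, 72171/1024, -2814669/16384, …
Change of var in L_f (x↦r) gives L₀.
h=h₀': d/dx-closure on L₀ ⇒ L.
L = (-5 - 14·x) + (-1 - 8·x - 7·x^2)·Dx  (order 1).
h: a_k = 6, -30, 153, -861, 20685/4, -128961/4, 1644825/8, -10648221/8, 557431281/64, …
ICs: h(0) = 6.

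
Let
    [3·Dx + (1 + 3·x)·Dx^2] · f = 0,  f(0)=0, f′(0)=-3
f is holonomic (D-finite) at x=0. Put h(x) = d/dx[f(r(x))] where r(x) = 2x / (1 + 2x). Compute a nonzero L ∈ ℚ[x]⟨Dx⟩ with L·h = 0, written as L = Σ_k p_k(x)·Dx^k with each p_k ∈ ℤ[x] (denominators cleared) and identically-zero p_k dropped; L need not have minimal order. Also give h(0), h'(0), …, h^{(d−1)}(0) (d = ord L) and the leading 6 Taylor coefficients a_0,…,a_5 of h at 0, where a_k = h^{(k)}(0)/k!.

f: a_k = 0, -3, 9/2, -9, 81/4, -243/5, …
Substitute x→r, Dx→(1/r')Dx; clear ⇒ L₀.
Derive L from L₀ (diff closure).
L = (10 + 32·x) + (1 + 10·x + 16·x^2)·Dx  (order 1).
h: a_k = -6, 60, -504, 4080, -32736, 262080, …
ICs: h(0) = -6.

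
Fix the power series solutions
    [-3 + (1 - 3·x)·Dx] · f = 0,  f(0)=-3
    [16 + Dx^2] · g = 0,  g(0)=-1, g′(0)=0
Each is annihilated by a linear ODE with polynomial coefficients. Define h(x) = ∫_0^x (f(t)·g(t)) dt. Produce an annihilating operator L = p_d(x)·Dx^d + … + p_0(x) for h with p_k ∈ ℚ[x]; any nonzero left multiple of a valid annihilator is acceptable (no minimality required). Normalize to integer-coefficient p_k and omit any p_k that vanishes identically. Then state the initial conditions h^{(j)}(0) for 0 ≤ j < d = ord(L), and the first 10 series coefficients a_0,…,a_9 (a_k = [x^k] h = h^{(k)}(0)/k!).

f: a_k = -3, -9, -27, -81, -243, -729, -2187, -6561, -19683, -59049, …
g: a_k = -1, 0, 8, 0, -32/3, 0, 256/45, 0, -512/315, 0, …
Sym-product of L_f,L_g gives L₀ (≤ ord 2).
h=∫h₀ ⇒ L = L₀·Dx.
L = (-16 + 48·x)·Dx + 6·Dx^2 + (-1 + 3·x)·Dx^3  (order 3).
h: a_k = 0, 3, 9/2, 1, 9/4, 59/5, 59/2, 7709/105, 7709/40, 486179/945, …
ICs: h(0) = 0, h′(0) = 3, h′′(0) = 9.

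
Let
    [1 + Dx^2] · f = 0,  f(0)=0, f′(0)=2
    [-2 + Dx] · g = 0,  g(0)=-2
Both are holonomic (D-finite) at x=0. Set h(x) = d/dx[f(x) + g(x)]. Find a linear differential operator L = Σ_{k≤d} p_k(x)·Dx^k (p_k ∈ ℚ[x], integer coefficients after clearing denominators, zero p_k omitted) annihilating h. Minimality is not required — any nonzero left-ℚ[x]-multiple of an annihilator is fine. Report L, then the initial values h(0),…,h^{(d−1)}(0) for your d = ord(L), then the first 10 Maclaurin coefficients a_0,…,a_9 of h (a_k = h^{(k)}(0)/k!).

L = 2 - Dx + 2·Dx^2 - Dx^3  (order 3).
h: a_k = -2, -8, -9, -16/3, -31/12, -16/15, -43/120, -32/315, -73/2880, -16/2835, …
ICs: h(0) = -2, h′(0) = -8, h′′(0) = -18.

f: a_k = 0, 2, 0, -1/3, 0, 1/60, 0, -1/2520, 0, 1/181440, …
g: a_k = -2, -4, -4, -8/3, -4/3, -8/15, -8/45, -16/315, -4/315, -8/2835, …
L₀ := lclm(L_f,L_g); ord L₀ ≤ 2+1.
h=h₀': d/dx-closure on L₀ ⇒ L.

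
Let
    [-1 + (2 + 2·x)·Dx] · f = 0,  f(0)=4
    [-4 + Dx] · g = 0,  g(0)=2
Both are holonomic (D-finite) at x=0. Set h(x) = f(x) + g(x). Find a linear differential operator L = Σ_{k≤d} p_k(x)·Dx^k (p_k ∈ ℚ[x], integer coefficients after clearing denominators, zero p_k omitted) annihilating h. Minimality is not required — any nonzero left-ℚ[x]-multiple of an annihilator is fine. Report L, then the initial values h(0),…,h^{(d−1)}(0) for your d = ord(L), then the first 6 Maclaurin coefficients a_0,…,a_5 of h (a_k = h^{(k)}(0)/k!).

f: a_k = 4, 2, -1/2, 1/4, -5/32, 7/64, …
g: a_k = 2, 8, 16, 64/3, 64/3, 256/15, …
h₀=f+g: left-lcm gives L₀, ord ≤ 2.
L = (36 + 32·x) + (-65 - 128·x - 64·x^2)·Dx + (14 + 30·x + 16·x^2)·Dx^2  (order 2).
h: a_k = 6, 10, 31/2, 259/12, 2033/96, 16489/960, …
ICs: h(0) = 6, h′(0) = 10.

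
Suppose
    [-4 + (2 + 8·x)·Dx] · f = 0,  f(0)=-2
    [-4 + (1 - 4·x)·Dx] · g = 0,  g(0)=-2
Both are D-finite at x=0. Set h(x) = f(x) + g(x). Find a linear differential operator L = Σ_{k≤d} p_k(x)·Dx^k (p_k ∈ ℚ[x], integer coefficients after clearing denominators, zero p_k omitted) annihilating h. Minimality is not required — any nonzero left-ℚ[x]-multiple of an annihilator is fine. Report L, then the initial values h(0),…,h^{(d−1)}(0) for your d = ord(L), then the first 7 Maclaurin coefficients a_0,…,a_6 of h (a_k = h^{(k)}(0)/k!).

f: a_k = -2, -4, 4, -8, 20, -56, 168, …
g: a_k = -2, -8, -32, -128, -512, -2048, -8192, …
L₀ := lclm(L_f,L_g); ord L₀ ≤ 1+1.
L = (40 + 96·x) + (-18 - 112·x - 288·x^2)·Dx + (1 + 12·x - 16·x^2 - 192·x^3)·Dx^2  (order 2).
h: a_k = -4, -12, -28, -136, -492, -2104, -8024, …
ICs: h(0) = -4, h′(0) = -12.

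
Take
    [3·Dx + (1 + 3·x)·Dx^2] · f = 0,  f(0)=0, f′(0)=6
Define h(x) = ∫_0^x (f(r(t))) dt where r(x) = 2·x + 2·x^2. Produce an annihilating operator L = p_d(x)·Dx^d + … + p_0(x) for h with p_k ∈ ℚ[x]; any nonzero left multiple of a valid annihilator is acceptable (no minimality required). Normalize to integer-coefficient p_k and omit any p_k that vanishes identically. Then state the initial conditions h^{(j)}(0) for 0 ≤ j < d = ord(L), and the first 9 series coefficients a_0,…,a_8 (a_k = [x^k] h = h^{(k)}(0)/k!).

f: a_k = 0, 6, -9, 18, -81/2, 486/5, -243, 4374/7, -6561/4, …
f∘r: x↦r, Dx↦Dx/r' in L_f ⇒ L₀.
h=∫₀ˣh₀: take L = L₀·Dx.
L = (4 + 12·x + 12·x^2)·Dx^2 + (1 + 8·x + 18·x^2 + 12·x^3)·Dx^3  (order 3).
h: a_k = 0, 0, 6, -8, 18, -252/5, 792/5, -3744/7, 13284/7, …
ICs: h(0) = 0, h′(0) = 0, h′′(0) = 12.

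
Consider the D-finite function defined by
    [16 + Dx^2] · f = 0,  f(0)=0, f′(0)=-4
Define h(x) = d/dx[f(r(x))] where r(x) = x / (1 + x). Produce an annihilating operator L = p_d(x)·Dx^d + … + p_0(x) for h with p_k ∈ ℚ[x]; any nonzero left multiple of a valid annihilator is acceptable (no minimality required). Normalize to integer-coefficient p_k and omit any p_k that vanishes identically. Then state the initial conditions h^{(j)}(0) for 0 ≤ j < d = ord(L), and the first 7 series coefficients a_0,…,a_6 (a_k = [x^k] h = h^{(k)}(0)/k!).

L = (22 + 12·x + 6·x^2) + (6 + 18·x + 18·x^2 + 6·x^3)·Dx + (1 + 4·x + 6·x^2 + 4·x^3 + x^4)·Dx^2  (order 2).
h: a_k = -4, 8, 20, -112, 772/3, -360, 9844/45, …
ICs: h(0) = -4, h′(0) = 8.

f: a_k = 0, -4, 0, 32/3, 0, -128/15, 0, …
L₀ from L_f via x↦r, Dx↦r'^{-1}Dx.
Derive L from L₀ (diff closure).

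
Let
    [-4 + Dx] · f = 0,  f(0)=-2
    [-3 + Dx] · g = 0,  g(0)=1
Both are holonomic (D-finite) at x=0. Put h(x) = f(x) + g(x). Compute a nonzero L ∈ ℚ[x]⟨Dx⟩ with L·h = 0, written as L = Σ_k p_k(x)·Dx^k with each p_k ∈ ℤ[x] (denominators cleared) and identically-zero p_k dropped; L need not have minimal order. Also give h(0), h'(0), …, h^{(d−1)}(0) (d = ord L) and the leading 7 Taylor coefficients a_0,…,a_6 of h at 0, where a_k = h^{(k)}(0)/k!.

f: a_k = -2, -8, -16, -64/3, -64/3, -256/15, -512/45, …
g: a_k = 1, 3, 9/2, 9/2, 27/8, 81/40, 81/80, …
f+g: L₀ = lclm(L_f,L_g), ord ≤ 1+1.
L = 12 - 7·Dx + Dx^2  (order 2).
h: a_k = -1, -5, -23/2, -101/6, -431/24, -361/24, -7463/720, …
ICs: h(0) = -1, h′(0) = -5.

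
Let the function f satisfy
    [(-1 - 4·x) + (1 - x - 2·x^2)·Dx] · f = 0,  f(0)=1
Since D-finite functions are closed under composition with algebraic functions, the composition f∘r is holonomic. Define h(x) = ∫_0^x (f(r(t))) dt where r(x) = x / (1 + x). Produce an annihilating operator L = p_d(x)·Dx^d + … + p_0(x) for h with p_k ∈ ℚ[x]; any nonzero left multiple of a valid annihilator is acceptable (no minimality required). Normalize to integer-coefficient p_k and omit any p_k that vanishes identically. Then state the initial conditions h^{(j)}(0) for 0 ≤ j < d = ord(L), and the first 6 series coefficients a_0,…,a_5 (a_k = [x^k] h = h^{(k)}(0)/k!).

L = (1 + 5·x)·Dx + (-1 - 2·x + x^2 + 2·x^3)·Dx^2  (order 2).
h: a_k = 0, 1, 1/2, 2/3, 0, 4/5, …
ICs: h(0) = 0, h′(0) = 1.

f: a_k = 1, 1, 3, 5, 11, 21, …
Change of var in L_f (x↦r) gives L₀.
h=∫h₀ ⇒ L = L₀·Dx.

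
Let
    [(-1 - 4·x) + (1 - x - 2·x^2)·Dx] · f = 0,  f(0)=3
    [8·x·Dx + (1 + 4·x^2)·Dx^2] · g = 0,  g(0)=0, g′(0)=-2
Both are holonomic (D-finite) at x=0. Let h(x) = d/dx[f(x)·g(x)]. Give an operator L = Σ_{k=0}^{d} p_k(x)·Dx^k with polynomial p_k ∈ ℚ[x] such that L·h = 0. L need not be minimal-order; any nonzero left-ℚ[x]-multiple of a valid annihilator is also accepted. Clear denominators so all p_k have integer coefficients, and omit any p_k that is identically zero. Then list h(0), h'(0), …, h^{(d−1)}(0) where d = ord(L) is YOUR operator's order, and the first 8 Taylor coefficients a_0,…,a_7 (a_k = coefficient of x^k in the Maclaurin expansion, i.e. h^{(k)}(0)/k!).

L = (288·x^2 + 384·x^3 + 1152·x^4) + (5 + 24·x + 36·x^2 + 128·x^3 + 384·x^4 + 768·x^5)·Dx + (-1 - x - 12·x^2 + 12·x^3 - 8·x^4 + 64·x^5 + 96·x^6)·Dx^2  (order 2).
h: a_k = -6, -12, -30, -88, -306, -3156/5, -6046/5, -21456/7, …
ICs: h(0) = -6, h′(0) = -12.

f: a_k = 3, 3, 9, 15, 33, 63, 129, 255, …
g: a_k = 0, -2, 0, 8/3, 0, -32/5, 0, 128/7, …
Product ⇒ symmetric product L₀, ord ≤ 2.
h₀' ⇒ L via d/dx closure of L₀.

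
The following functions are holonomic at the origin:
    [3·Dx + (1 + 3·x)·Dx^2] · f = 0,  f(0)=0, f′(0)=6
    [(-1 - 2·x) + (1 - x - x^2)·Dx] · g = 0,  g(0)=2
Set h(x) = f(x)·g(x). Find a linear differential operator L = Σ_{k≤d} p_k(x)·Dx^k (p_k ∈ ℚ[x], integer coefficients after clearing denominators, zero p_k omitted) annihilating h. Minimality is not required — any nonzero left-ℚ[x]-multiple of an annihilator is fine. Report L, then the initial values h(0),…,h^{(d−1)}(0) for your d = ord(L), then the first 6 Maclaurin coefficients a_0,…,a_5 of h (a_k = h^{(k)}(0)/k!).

L = (5 + 12·x) + (-1 + 13·x + 15·x^2)·Dx + (-1 - 2·x + 4·x^2 + 3·x^3)·Dx^2  (order 2).
h: a_k = 0, 12, -6, 42, -45, 957/5, …
ICs: h(0) = 0, h′(0) = 12.

f: a_k = 0, 6, -9, 18, -81/2, 486/5, …
g: a_k = 2, 2, 4, 6, 10, 16, …
h₀=f·g: eliminate ⇒ L₀, order ≤ 2·1.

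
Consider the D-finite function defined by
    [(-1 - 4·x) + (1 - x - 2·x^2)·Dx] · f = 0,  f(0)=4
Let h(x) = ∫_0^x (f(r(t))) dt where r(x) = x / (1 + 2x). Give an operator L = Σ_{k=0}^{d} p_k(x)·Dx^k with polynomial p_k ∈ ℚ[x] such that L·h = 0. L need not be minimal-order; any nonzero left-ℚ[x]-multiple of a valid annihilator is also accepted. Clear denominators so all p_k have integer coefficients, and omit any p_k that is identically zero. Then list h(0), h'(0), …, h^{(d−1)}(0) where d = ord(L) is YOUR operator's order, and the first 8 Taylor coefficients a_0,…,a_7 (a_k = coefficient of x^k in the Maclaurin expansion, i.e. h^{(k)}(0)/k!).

L = (-1 - 6·x)·Dx + (1 + 5·x + 6·x^2)·Dx^2  (order 2).
h: a_k = 0, 4, 2, 4/3, -3, 36/5, -18, 324/7, …
ICs: h(0) = 0, h′(0) = 4.

f: a_k = 4, 4, 12, 20, 44, 84, 172, 340, …
h₀=f(r): pull back L_f along r ⇒ L₀.
Integrate: L := L₀·Dx.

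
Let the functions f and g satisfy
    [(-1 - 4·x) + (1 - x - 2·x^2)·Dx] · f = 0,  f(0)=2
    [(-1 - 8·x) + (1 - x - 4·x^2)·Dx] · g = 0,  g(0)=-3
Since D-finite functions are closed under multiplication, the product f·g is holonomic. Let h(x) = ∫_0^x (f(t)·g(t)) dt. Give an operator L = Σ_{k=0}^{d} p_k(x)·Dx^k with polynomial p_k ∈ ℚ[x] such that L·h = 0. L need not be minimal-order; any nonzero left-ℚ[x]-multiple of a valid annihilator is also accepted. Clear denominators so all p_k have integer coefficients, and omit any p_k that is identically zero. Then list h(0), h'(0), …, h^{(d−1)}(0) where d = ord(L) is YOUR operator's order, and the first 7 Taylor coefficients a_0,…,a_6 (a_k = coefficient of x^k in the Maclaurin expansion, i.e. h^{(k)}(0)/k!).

L = (-2 - 10·x + 18·x^2 + 32·x^3)·Dx + (1 - 2·x - 5·x^2 + 6·x^3 + 8·x^4)·Dx^2  (order 2).
h: a_k = 0, -6, -6, -18, -33, -414/5, -178, …
ICs: h(0) = 0, h′(0) = -6.

f: a_k = 2, 2, 6, 10, 22, 42, 86, …
g: a_k = -3, -3, -15, -27, -87, -195, -543, …
f·g: L₀ = L_f ⊗_s L_g, ord ≤ 1·1.
h=∫h₀ ⇒ L = L₀·Dx.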